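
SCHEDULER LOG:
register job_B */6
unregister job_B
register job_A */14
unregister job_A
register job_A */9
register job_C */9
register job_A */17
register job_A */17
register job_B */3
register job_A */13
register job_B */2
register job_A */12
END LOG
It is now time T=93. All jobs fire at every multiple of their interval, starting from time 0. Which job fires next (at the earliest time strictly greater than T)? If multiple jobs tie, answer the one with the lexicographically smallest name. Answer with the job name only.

Op 1: register job_B */6 -> active={job_B:*/6}
Op 2: unregister job_B -> active={}
Op 3: register job_A */14 -> active={job_A:*/14}
Op 4: unregister job_A -> active={}
Op 5: register job_A */9 -> active={job_A:*/9}
Op 6: register job_C */9 -> active={job_A:*/9, job_C:*/9}
Op 7: register job_A */17 -> active={job_A:*/17, job_C:*/9}
Op 8: register job_A */17 -> active={job_A:*/17, job_C:*/9}
Op 9: register job_B */3 -> active={job_A:*/17, job_B:*/3, job_C:*/9}
Op 10: register job_A */13 -> active={job_A:*/13, job_B:*/3, job_C:*/9}
Op 11: register job_B */2 -> active={job_A:*/13, job_B:*/2, job_C:*/9}
Op 12: register job_A */12 -> active={job_A:*/12, job_B:*/2, job_C:*/9}
  job_A: interval 12, next fire after T=93 is 96
  job_B: interval 2, next fire after T=93 is 94
  job_C: interval 9, next fire after T=93 is 99
Earliest = 94, winner (lex tiebreak) = job_B

Answer: job_B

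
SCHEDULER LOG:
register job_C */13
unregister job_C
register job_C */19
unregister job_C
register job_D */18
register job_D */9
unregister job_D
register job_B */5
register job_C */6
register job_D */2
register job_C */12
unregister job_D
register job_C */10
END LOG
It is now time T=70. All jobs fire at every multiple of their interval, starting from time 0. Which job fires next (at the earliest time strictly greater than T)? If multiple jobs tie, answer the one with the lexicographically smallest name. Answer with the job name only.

Op 1: register job_C */13 -> active={job_C:*/13}
Op 2: unregister job_C -> active={}
Op 3: register job_C */19 -> active={job_C:*/19}
Op 4: unregister job_C -> active={}
Op 5: register job_D */18 -> active={job_D:*/18}
Op 6: register job_D */9 -> active={job_D:*/9}
Op 7: unregister job_D -> active={}
Op 8: register job_B */5 -> active={job_B:*/5}
Op 9: register job_C */6 -> active={job_B:*/5, job_C:*/6}
Op 10: register job_D */2 -> active={job_B:*/5, job_C:*/6, job_D:*/2}
Op 11: register job_C */12 -> active={job_B:*/5, job_C:*/12, job_D:*/2}
Op 12: unregister job_D -> active={job_B:*/5, job_C:*/12}
Op 13: register job_C */10 -> active={job_B:*/5, job_C:*/10}
  job_B: interval 5, next fire after T=70 is 75
  job_C: interval 10, next fire after T=70 is 80
Earliest = 75, winner (lex tiebreak) = job_B

Answer: job_B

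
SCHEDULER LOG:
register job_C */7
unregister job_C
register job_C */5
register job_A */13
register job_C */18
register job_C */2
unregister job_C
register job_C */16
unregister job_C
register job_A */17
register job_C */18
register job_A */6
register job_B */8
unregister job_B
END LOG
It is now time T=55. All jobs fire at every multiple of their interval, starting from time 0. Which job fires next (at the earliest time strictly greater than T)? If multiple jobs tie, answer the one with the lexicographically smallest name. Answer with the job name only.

Answer: job_A

Derivation:
Op 1: register job_C */7 -> active={job_C:*/7}
Op 2: unregister job_C -> active={}
Op 3: register job_C */5 -> active={job_C:*/5}
Op 4: register job_A */13 -> active={job_A:*/13, job_C:*/5}
Op 5: register job_C */18 -> active={job_A:*/13, job_C:*/18}
Op 6: register job_C */2 -> active={job_A:*/13, job_C:*/2}
Op 7: unregister job_C -> active={job_A:*/13}
Op 8: register job_C */16 -> active={job_A:*/13, job_C:*/16}
Op 9: unregister job_C -> active={job_A:*/13}
Op 10: register job_A */17 -> active={job_A:*/17}
Op 11: register job_C */18 -> active={job_A:*/17, job_C:*/18}
Op 12: register job_A */6 -> active={job_A:*/6, job_C:*/18}
Op 13: register job_B */8 -> active={job_A:*/6, job_B:*/8, job_C:*/18}
Op 14: unregister job_B -> active={job_A:*/6, job_C:*/18}
  job_A: interval 6, next fire after T=55 is 60
  job_C: interval 18, next fire after T=55 is 72
Earliest = 60, winner (lex tiebreak) = job_A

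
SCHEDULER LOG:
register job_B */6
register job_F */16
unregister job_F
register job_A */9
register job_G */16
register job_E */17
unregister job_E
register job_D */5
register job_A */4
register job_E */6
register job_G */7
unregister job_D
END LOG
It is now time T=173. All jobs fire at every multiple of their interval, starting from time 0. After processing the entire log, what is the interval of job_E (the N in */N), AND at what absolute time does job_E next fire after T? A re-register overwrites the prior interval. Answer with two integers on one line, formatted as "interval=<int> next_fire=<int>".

Answer: interval=6 next_fire=174

Derivation:
Op 1: register job_B */6 -> active={job_B:*/6}
Op 2: register job_F */16 -> active={job_B:*/6, job_F:*/16}
Op 3: unregister job_F -> active={job_B:*/6}
Op 4: register job_A */9 -> active={job_A:*/9, job_B:*/6}
Op 5: register job_G */16 -> active={job_A:*/9, job_B:*/6, job_G:*/16}
Op 6: register job_E */17 -> active={job_A:*/9, job_B:*/6, job_E:*/17, job_G:*/16}
Op 7: unregister job_E -> active={job_A:*/9, job_B:*/6, job_G:*/16}
Op 8: register job_D */5 -> active={job_A:*/9, job_B:*/6, job_D:*/5, job_G:*/16}
Op 9: register job_A */4 -> active={job_A:*/4, job_B:*/6, job_D:*/5, job_G:*/16}
Op 10: register job_E */6 -> active={job_A:*/4, job_B:*/6, job_D:*/5, job_E:*/6, job_G:*/16}
Op 11: register job_G */7 -> active={job_A:*/4, job_B:*/6, job_D:*/5, job_E:*/6, job_G:*/7}
Op 12: unregister job_D -> active={job_A:*/4, job_B:*/6, job_E:*/6, job_G:*/7}
Final interval of job_E = 6
Next fire of job_E after T=173: (173//6+1)*6 = 174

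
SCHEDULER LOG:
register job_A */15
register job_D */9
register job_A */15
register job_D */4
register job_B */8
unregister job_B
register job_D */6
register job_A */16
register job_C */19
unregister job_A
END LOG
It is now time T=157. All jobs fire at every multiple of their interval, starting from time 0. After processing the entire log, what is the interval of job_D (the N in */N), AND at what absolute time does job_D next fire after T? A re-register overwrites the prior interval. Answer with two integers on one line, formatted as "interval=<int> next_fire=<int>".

Op 1: register job_A */15 -> active={job_A:*/15}
Op 2: register job_D */9 -> active={job_A:*/15, job_D:*/9}
Op 3: register job_A */15 -> active={job_A:*/15, job_D:*/9}
Op 4: register job_D */4 -> active={job_A:*/15, job_D:*/4}
Op 5: register job_B */8 -> active={job_A:*/15, job_B:*/8, job_D:*/4}
Op 6: unregister job_B -> active={job_A:*/15, job_D:*/4}
Op 7: register job_D */6 -> active={job_A:*/15, job_D:*/6}
Op 8: register job_A */16 -> active={job_A:*/16, job_D:*/6}
Op 9: register job_C */19 -> active={job_A:*/16, job_C:*/19, job_D:*/6}
Op 10: unregister job_A -> active={job_C:*/19, job_D:*/6}
Final interval of job_D = 6
Next fire of job_D after T=157: (157//6+1)*6 = 162

Answer: interval=6 next_fire=162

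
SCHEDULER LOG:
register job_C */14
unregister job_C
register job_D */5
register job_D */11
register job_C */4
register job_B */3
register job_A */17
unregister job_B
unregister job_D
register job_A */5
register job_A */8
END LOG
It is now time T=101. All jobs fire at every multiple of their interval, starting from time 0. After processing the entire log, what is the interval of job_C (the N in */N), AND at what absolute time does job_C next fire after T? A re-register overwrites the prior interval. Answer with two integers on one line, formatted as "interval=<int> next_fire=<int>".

Answer: interval=4 next_fire=104

Derivation:
Op 1: register job_C */14 -> active={job_C:*/14}
Op 2: unregister job_C -> active={}
Op 3: register job_D */5 -> active={job_D:*/5}
Op 4: register job_D */11 -> active={job_D:*/11}
Op 5: register job_C */4 -> active={job_C:*/4, job_D:*/11}
Op 6: register job_B */3 -> active={job_B:*/3, job_C:*/4, job_D:*/11}
Op 7: register job_A */17 -> active={job_A:*/17, job_B:*/3, job_C:*/4, job_D:*/11}
Op 8: unregister job_B -> active={job_A:*/17, job_C:*/4, job_D:*/11}
Op 9: unregister job_D -> active={job_A:*/17, job_C:*/4}
Op 10: register job_A */5 -> active={job_A:*/5, job_C:*/4}
Op 11: register job_A */8 -> active={job_A:*/8, job_C:*/4}
Final interval of job_C = 4
Next fire of job_C after T=101: (101//4+1)*4 = 104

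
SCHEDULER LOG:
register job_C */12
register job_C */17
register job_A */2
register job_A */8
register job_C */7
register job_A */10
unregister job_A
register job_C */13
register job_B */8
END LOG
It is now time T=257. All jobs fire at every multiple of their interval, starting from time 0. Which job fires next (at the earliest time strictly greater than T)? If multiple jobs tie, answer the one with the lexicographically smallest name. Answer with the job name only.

Op 1: register job_C */12 -> active={job_C:*/12}
Op 2: register job_C */17 -> active={job_C:*/17}
Op 3: register job_A */2 -> active={job_A:*/2, job_C:*/17}
Op 4: register job_A */8 -> active={job_A:*/8, job_C:*/17}
Op 5: register job_C */7 -> active={job_A:*/8, job_C:*/7}
Op 6: register job_A */10 -> active={job_A:*/10, job_C:*/7}
Op 7: unregister job_A -> active={job_C:*/7}
Op 8: register job_C */13 -> active={job_C:*/13}
Op 9: register job_B */8 -> active={job_B:*/8, job_C:*/13}
  job_B: interval 8, next fire after T=257 is 264
  job_C: interval 13, next fire after T=257 is 260
Earliest = 260, winner (lex tiebreak) = job_C

Answer: job_C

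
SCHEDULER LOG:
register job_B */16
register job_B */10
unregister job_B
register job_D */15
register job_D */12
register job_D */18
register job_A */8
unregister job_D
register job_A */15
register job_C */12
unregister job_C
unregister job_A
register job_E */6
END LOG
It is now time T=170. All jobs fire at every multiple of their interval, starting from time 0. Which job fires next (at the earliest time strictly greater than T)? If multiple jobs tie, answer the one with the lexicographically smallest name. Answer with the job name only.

Answer: job_E

Derivation:
Op 1: register job_B */16 -> active={job_B:*/16}
Op 2: register job_B */10 -> active={job_B:*/10}
Op 3: unregister job_B -> active={}
Op 4: register job_D */15 -> active={job_D:*/15}
Op 5: register job_D */12 -> active={job_D:*/12}
Op 6: register job_D */18 -> active={job_D:*/18}
Op 7: register job_A */8 -> active={job_A:*/8, job_D:*/18}
Op 8: unregister job_D -> active={job_A:*/8}
Op 9: register job_A */15 -> active={job_A:*/15}
Op 10: register job_C */12 -> active={job_A:*/15, job_C:*/12}
Op 11: unregister job_C -> active={job_A:*/15}
Op 12: unregister job_A -> active={}
Op 13: register job_E */6 -> active={job_E:*/6}
  job_E: interval 6, next fire after T=170 is 174
Earliest = 174, winner (lex tiebreak) = job_E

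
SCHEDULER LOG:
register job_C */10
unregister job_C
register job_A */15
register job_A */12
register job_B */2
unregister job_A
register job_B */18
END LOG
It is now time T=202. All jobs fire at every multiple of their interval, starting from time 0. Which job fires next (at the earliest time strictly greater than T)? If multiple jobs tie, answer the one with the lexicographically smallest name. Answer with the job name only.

Op 1: register job_C */10 -> active={job_C:*/10}
Op 2: unregister job_C -> active={}
Op 3: register job_A */15 -> active={job_A:*/15}
Op 4: register job_A */12 -> active={job_A:*/12}
Op 5: register job_B */2 -> active={job_A:*/12, job_B:*/2}
Op 6: unregister job_A -> active={job_B:*/2}
Op 7: register job_B */18 -> active={job_B:*/18}
  job_B: interval 18, next fire after T=202 is 216
Earliest = 216, winner (lex tiebreak) = job_B

Answer: job_B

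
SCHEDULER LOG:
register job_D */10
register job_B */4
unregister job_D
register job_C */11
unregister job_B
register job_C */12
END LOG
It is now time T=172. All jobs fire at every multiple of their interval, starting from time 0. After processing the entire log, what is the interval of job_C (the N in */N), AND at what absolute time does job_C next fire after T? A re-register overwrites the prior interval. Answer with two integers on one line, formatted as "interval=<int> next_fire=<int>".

Answer: interval=12 next_fire=180

Derivation:
Op 1: register job_D */10 -> active={job_D:*/10}
Op 2: register job_B */4 -> active={job_B:*/4, job_D:*/10}
Op 3: unregister job_D -> active={job_B:*/4}
Op 4: register job_C */11 -> active={job_B:*/4, job_C:*/11}
Op 5: unregister job_B -> active={job_C:*/11}
Op 6: register job_C */12 -> active={job_C:*/12}
Final interval of job_C = 12
Next fire of job_C after T=172: (172//12+1)*12 = 180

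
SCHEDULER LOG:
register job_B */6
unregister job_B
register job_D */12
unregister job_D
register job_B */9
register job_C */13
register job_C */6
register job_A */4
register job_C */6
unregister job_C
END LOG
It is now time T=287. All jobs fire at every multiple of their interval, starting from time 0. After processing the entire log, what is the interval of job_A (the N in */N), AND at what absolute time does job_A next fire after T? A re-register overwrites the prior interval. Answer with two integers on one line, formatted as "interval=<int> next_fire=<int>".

Op 1: register job_B */6 -> active={job_B:*/6}
Op 2: unregister job_B -> active={}
Op 3: register job_D */12 -> active={job_D:*/12}
Op 4: unregister job_D -> active={}
Op 5: register job_B */9 -> active={job_B:*/9}
Op 6: register job_C */13 -> active={job_B:*/9, job_C:*/13}
Op 7: register job_C */6 -> active={job_B:*/9, job_C:*/6}
Op 8: register job_A */4 -> active={job_A:*/4, job_B:*/9, job_C:*/6}
Op 9: register job_C */6 -> active={job_A:*/4, job_B:*/9, job_C:*/6}
Op 10: unregister job_C -> active={job_A:*/4, job_B:*/9}
Final interval of job_A = 4
Next fire of job_A after T=287: (287//4+1)*4 = 288

Answer: interval=4 next_fire=288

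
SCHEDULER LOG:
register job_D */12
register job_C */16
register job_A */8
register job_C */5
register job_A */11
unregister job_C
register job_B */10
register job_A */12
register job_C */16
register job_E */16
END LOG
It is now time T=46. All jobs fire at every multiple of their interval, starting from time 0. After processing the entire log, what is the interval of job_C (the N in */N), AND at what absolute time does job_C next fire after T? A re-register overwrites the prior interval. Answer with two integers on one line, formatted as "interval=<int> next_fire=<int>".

Op 1: register job_D */12 -> active={job_D:*/12}
Op 2: register job_C */16 -> active={job_C:*/16, job_D:*/12}
Op 3: register job_A */8 -> active={job_A:*/8, job_C:*/16, job_D:*/12}
Op 4: register job_C */5 -> active={job_A:*/8, job_C:*/5, job_D:*/12}
Op 5: register job_A */11 -> active={job_A:*/11, job_C:*/5, job_D:*/12}
Op 6: unregister job_C -> active={job_A:*/11, job_D:*/12}
Op 7: register job_B */10 -> active={job_A:*/11, job_B:*/10, job_D:*/12}
Op 8: register job_A */12 -> active={job_A:*/12, job_B:*/10, job_D:*/12}
Op 9: register job_C */16 -> active={job_A:*/12, job_B:*/10, job_C:*/16, job_D:*/12}
Op 10: register job_E */16 -> active={job_A:*/12, job_B:*/10, job_C:*/16, job_D:*/12, job_E:*/16}
Final interval of job_C = 16
Next fire of job_C after T=46: (46//16+1)*16 = 48

Answer: interval=16 next_fire=48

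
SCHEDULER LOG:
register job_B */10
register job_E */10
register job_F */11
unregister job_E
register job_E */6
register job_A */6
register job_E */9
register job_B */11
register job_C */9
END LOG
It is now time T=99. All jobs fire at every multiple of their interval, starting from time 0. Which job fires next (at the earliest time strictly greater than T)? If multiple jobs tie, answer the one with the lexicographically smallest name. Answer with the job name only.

Answer: job_A

Derivation:
Op 1: register job_B */10 -> active={job_B:*/10}
Op 2: register job_E */10 -> active={job_B:*/10, job_E:*/10}
Op 3: register job_F */11 -> active={job_B:*/10, job_E:*/10, job_F:*/11}
Op 4: unregister job_E -> active={job_B:*/10, job_F:*/11}
Op 5: register job_E */6 -> active={job_B:*/10, job_E:*/6, job_F:*/11}
Op 6: register job_A */6 -> active={job_A:*/6, job_B:*/10, job_E:*/6, job_F:*/11}
Op 7: register job_E */9 -> active={job_A:*/6, job_B:*/10, job_E:*/9, job_F:*/11}
Op 8: register job_B */11 -> active={job_A:*/6, job_B:*/11, job_E:*/9, job_F:*/11}
Op 9: register job_C */9 -> active={job_A:*/6, job_B:*/11, job_C:*/9, job_E:*/9, job_F:*/11}
  job_A: interval 6, next fire after T=99 is 102
  job_B: interval 11, next fire after T=99 is 110
  job_C: interval 9, next fire after T=99 is 108
  job_E: interval 9, next fire after T=99 is 108
  job_F: interval 11, next fire after T=99 is 110
Earliest = 102, winner (lex tiebreak) = job_A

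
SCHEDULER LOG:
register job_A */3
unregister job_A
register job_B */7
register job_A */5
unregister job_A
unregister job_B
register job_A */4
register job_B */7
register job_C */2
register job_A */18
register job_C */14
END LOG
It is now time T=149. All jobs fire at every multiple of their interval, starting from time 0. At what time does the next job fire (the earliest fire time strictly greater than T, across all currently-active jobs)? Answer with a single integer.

Op 1: register job_A */3 -> active={job_A:*/3}
Op 2: unregister job_A -> active={}
Op 3: register job_B */7 -> active={job_B:*/7}
Op 4: register job_A */5 -> active={job_A:*/5, job_B:*/7}
Op 5: unregister job_A -> active={job_B:*/7}
Op 6: unregister job_B -> active={}
Op 7: register job_A */4 -> active={job_A:*/4}
Op 8: register job_B */7 -> active={job_A:*/4, job_B:*/7}
Op 9: register job_C */2 -> active={job_A:*/4, job_B:*/7, job_C:*/2}
Op 10: register job_A */18 -> active={job_A:*/18, job_B:*/7, job_C:*/2}
Op 11: register job_C */14 -> active={job_A:*/18, job_B:*/7, job_C:*/14}
  job_A: interval 18, next fire after T=149 is 162
  job_B: interval 7, next fire after T=149 is 154
  job_C: interval 14, next fire after T=149 is 154
Earliest fire time = 154 (job job_B)

Answer: 154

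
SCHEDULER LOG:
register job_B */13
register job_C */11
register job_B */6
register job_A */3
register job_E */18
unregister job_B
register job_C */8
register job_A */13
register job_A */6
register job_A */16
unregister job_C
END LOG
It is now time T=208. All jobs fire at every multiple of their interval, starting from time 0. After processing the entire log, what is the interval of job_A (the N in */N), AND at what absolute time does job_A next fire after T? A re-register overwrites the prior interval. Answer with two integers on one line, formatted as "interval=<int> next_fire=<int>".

Answer: interval=16 next_fire=224

Derivation:
Op 1: register job_B */13 -> active={job_B:*/13}
Op 2: register job_C */11 -> active={job_B:*/13, job_C:*/11}
Op 3: register job_B */6 -> active={job_B:*/6, job_C:*/11}
Op 4: register job_A */3 -> active={job_A:*/3, job_B:*/6, job_C:*/11}
Op 5: register job_E */18 -> active={job_A:*/3, job_B:*/6, job_C:*/11, job_E:*/18}
Op 6: unregister job_B -> active={job_A:*/3, job_C:*/11, job_E:*/18}
Op 7: register job_C */8 -> active={job_A:*/3, job_C:*/8, job_E:*/18}
Op 8: register job_A */13 -> active={job_A:*/13, job_C:*/8, job_E:*/18}
Op 9: register job_A */6 -> active={job_A:*/6, job_C:*/8, job_E:*/18}
Op 10: register job_A */16 -> active={job_A:*/16, job_C:*/8, job_E:*/18}
Op 11: unregister job_C -> active={job_A:*/16, job_E:*/18}
Final interval of job_A = 16
Next fire of job_A after T=208: (208//16+1)*16 = 224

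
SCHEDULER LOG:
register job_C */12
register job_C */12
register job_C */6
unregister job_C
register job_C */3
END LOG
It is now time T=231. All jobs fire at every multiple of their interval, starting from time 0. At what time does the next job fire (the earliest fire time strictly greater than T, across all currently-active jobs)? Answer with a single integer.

Op 1: register job_C */12 -> active={job_C:*/12}
Op 2: register job_C */12 -> active={job_C:*/12}
Op 3: register job_C */6 -> active={job_C:*/6}
Op 4: unregister job_C -> active={}
Op 5: register job_C */3 -> active={job_C:*/3}
  job_C: interval 3, next fire after T=231 is 234
Earliest fire time = 234 (job job_C)

Answer: 234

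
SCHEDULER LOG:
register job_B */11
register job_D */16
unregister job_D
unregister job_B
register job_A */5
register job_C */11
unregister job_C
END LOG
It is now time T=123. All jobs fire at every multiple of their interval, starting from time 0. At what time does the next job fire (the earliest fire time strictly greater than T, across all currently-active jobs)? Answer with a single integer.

Answer: 125

Derivation:
Op 1: register job_B */11 -> active={job_B:*/11}
Op 2: register job_D */16 -> active={job_B:*/11, job_D:*/16}
Op 3: unregister job_D -> active={job_B:*/11}
Op 4: unregister job_B -> active={}
Op 5: register job_A */5 -> active={job_A:*/5}
Op 6: register job_C */11 -> active={job_A:*/5, job_C:*/11}
Op 7: unregister job_C -> active={job_A:*/5}
  job_A: interval 5, next fire after T=123 is 125
Earliest fire time = 125 (job job_A)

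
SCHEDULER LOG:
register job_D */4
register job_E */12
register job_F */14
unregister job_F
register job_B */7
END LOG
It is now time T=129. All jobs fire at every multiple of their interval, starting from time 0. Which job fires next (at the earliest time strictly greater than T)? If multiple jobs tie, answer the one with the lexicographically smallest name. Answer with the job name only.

Op 1: register job_D */4 -> active={job_D:*/4}
Op 2: register job_E */12 -> active={job_D:*/4, job_E:*/12}
Op 3: register job_F */14 -> active={job_D:*/4, job_E:*/12, job_F:*/14}
Op 4: unregister job_F -> active={job_D:*/4, job_E:*/12}
Op 5: register job_B */7 -> active={job_B:*/7, job_D:*/4, job_E:*/12}
  job_B: interval 7, next fire after T=129 is 133
  job_D: interval 4, next fire after T=129 is 132
  job_E: interval 12, next fire after T=129 is 132
Earliest = 132, winner (lex tiebreak) = job_D

Answer: job_D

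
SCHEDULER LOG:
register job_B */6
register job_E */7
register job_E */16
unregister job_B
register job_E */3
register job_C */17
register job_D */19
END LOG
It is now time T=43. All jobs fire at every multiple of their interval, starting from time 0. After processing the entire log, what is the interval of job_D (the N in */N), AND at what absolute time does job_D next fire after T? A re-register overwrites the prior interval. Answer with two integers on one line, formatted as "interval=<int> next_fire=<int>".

Answer: interval=19 next_fire=57

Derivation:
Op 1: register job_B */6 -> active={job_B:*/6}
Op 2: register job_E */7 -> active={job_B:*/6, job_E:*/7}
Op 3: register job_E */16 -> active={job_B:*/6, job_E:*/16}
Op 4: unregister job_B -> active={job_E:*/16}
Op 5: register job_E */3 -> active={job_E:*/3}
Op 6: register job_C */17 -> active={job_C:*/17, job_E:*/3}
Op 7: register job_D */19 -> active={job_C:*/17, job_D:*/19, job_E:*/3}
Final interval of job_D = 19
Next fire of job_D after T=43: (43//19+1)*19 = 57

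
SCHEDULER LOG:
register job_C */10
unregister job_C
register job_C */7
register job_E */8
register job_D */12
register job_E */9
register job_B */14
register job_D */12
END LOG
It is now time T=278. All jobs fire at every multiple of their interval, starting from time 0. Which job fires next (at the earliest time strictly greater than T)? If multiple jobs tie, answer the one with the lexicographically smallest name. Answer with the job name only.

Answer: job_E

Derivation:
Op 1: register job_C */10 -> active={job_C:*/10}
Op 2: unregister job_C -> active={}
Op 3: register job_C */7 -> active={job_C:*/7}
Op 4: register job_E */8 -> active={job_C:*/7, job_E:*/8}
Op 5: register job_D */12 -> active={job_C:*/7, job_D:*/12, job_E:*/8}
Op 6: register job_E */9 -> active={job_C:*/7, job_D:*/12, job_E:*/9}
Op 7: register job_B */14 -> active={job_B:*/14, job_C:*/7, job_D:*/12, job_E:*/9}
Op 8: register job_D */12 -> active={job_B:*/14, job_C:*/7, job_D:*/12, job_E:*/9}
  job_B: interval 14, next fire after T=278 is 280
  job_C: interval 7, next fire after T=278 is 280
  job_D: interval 12, next fire after T=278 is 288
  job_E: interval 9, next fire after T=278 is 279
Earliest = 279, winner (lex tiebreak) = job_E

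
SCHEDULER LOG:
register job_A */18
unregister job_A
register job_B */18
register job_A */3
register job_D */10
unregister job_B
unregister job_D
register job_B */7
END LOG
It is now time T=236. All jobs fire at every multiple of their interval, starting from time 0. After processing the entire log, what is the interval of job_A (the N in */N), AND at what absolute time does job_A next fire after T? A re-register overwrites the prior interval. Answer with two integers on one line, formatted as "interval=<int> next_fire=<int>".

Answer: interval=3 next_fire=237

Derivation:
Op 1: register job_A */18 -> active={job_A:*/18}
Op 2: unregister job_A -> active={}
Op 3: register job_B */18 -> active={job_B:*/18}
Op 4: register job_A */3 -> active={job_A:*/3, job_B:*/18}
Op 5: register job_D */10 -> active={job_A:*/3, job_B:*/18, job_D:*/10}
Op 6: unregister job_B -> active={job_A:*/3, job_D:*/10}
Op 7: unregister job_D -> active={job_A:*/3}
Op 8: register job_B */7 -> active={job_A:*/3, job_B:*/7}
Final interval of job_A = 3
Next fire of job_A after T=236: (236//3+1)*3 = 237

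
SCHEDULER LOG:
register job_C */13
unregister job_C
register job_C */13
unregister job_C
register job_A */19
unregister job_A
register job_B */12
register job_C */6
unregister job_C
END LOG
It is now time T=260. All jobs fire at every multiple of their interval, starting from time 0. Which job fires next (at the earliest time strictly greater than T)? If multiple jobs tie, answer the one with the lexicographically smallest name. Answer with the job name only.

Answer: job_B

Derivation:
Op 1: register job_C */13 -> active={job_C:*/13}
Op 2: unregister job_C -> active={}
Op 3: register job_C */13 -> active={job_C:*/13}
Op 4: unregister job_C -> active={}
Op 5: register job_A */19 -> active={job_A:*/19}
Op 6: unregister job_A -> active={}
Op 7: register job_B */12 -> active={job_B:*/12}
Op 8: register job_C */6 -> active={job_B:*/12, job_C:*/6}
Op 9: unregister job_C -> active={job_B:*/12}
  job_B: interval 12, next fire after T=260 is 264
Earliest = 264, winner (lex tiebreak) = job_B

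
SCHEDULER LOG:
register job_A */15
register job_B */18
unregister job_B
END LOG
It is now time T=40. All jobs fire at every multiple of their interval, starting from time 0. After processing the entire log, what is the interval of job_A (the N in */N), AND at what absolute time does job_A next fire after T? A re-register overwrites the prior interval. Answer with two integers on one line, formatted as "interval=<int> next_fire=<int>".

Answer: interval=15 next_fire=45

Derivation:
Op 1: register job_A */15 -> active={job_A:*/15}
Op 2: register job_B */18 -> active={job_A:*/15, job_B:*/18}
Op 3: unregister job_B -> active={job_A:*/15}
Final interval of job_A = 15
Next fire of job_A after T=40: (40//15+1)*15 = 45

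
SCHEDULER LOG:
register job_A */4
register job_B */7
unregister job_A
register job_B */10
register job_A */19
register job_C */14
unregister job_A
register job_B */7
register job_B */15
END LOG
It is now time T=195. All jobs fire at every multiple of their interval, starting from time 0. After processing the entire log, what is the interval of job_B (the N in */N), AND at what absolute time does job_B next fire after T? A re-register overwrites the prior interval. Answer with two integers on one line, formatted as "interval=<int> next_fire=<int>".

Answer: interval=15 next_fire=210

Derivation:
Op 1: register job_A */4 -> active={job_A:*/4}
Op 2: register job_B */7 -> active={job_A:*/4, job_B:*/7}
Op 3: unregister job_A -> active={job_B:*/7}
Op 4: register job_B */10 -> active={job_B:*/10}
Op 5: register job_A */19 -> active={job_A:*/19, job_B:*/10}
Op 6: register job_C */14 -> active={job_A:*/19, job_B:*/10, job_C:*/14}
Op 7: unregister job_A -> active={job_B:*/10, job_C:*/14}
Op 8: register job_B */7 -> active={job_B:*/7, job_C:*/14}
Op 9: register job_B */15 -> active={job_B:*/15, job_C:*/14}
Final interval of job_B = 15
Next fire of job_B after T=195: (195//15+1)*15 = 210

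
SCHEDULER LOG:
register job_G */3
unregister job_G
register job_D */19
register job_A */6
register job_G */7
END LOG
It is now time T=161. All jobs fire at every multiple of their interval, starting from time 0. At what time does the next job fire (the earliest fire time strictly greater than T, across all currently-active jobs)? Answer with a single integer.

Answer: 162

Derivation:
Op 1: register job_G */3 -> active={job_G:*/3}
Op 2: unregister job_G -> active={}
Op 3: register job_D */19 -> active={job_D:*/19}
Op 4: register job_A */6 -> active={job_A:*/6, job_D:*/19}
Op 5: register job_G */7 -> active={job_A:*/6, job_D:*/19, job_G:*/7}
  job_A: interval 6, next fire after T=161 is 162
  job_D: interval 19, next fire after T=161 is 171
  job_G: interval 7, next fire after T=161 is 168
Earliest fire time = 162 (job job_A)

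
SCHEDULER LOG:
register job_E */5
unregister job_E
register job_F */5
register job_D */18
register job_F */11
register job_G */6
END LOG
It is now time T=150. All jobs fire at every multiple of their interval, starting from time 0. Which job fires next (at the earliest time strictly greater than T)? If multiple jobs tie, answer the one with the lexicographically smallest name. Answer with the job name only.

Op 1: register job_E */5 -> active={job_E:*/5}
Op 2: unregister job_E -> active={}
Op 3: register job_F */5 -> active={job_F:*/5}
Op 4: register job_D */18 -> active={job_D:*/18, job_F:*/5}
Op 5: register job_F */11 -> active={job_D:*/18, job_F:*/11}
Op 6: register job_G */6 -> active={job_D:*/18, job_F:*/11, job_G:*/6}
  job_D: interval 18, next fire after T=150 is 162
  job_F: interval 11, next fire after T=150 is 154
  job_G: interval 6, next fire after T=150 is 156
Earliest = 154, winner (lex tiebreak) = job_F

Answer: job_F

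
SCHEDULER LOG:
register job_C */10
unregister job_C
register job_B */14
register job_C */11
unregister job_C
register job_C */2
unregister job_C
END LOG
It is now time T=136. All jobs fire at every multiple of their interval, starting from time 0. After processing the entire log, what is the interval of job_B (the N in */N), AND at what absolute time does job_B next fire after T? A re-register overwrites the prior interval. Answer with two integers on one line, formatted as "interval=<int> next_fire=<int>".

Answer: interval=14 next_fire=140

Derivation:
Op 1: register job_C */10 -> active={job_C:*/10}
Op 2: unregister job_C -> active={}
Op 3: register job_B */14 -> active={job_B:*/14}
Op 4: register job_C */11 -> active={job_B:*/14, job_C:*/11}
Op 5: unregister job_C -> active={job_B:*/14}
Op 6: register job_C */2 -> active={job_B:*/14, job_C:*/2}
Op 7: unregister job_C -> active={job_B:*/14}
Final interval of job_B = 14
Next fire of job_B after T=136: (136//14+1)*14 = 140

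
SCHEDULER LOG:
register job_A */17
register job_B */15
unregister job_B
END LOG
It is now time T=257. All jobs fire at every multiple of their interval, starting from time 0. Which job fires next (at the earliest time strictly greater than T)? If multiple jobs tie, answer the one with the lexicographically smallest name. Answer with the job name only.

Answer: job_A

Derivation:
Op 1: register job_A */17 -> active={job_A:*/17}
Op 2: register job_B */15 -> active={job_A:*/17, job_B:*/15}
Op 3: unregister job_B -> active={job_A:*/17}
  job_A: interval 17, next fire after T=257 is 272
Earliest = 272, winner (lex tiebreak) = job_A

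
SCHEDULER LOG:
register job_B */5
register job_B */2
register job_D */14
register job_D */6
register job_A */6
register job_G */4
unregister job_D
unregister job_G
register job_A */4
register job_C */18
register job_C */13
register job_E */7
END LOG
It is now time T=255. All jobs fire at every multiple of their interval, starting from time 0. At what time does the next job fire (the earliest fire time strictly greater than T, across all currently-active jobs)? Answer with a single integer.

Op 1: register job_B */5 -> active={job_B:*/5}
Op 2: register job_B */2 -> active={job_B:*/2}
Op 3: register job_D */14 -> active={job_B:*/2, job_D:*/14}
Op 4: register job_D */6 -> active={job_B:*/2, job_D:*/6}
Op 5: register job_A */6 -> active={job_A:*/6, job_B:*/2, job_D:*/6}
Op 6: register job_G */4 -> active={job_A:*/6, job_B:*/2, job_D:*/6, job_G:*/4}
Op 7: unregister job_D -> active={job_A:*/6, job_B:*/2, job_G:*/4}
Op 8: unregister job_G -> active={job_A:*/6, job_B:*/2}
Op 9: register job_A */4 -> active={job_A:*/4, job_B:*/2}
Op 10: register job_C */18 -> active={job_A:*/4, job_B:*/2, job_C:*/18}
Op 11: register job_C */13 -> active={job_A:*/4, job_B:*/2, job_C:*/13}
Op 12: register job_E */7 -> active={job_A:*/4, job_B:*/2, job_C:*/13, job_E:*/7}
  job_A: interval 4, next fire after T=255 is 256
  job_B: interval 2, next fire after T=255 is 256
  job_C: interval 13, next fire after T=255 is 260
  job_E: interval 7, next fire after T=255 is 259
Earliest fire time = 256 (job job_A)

Answer: 256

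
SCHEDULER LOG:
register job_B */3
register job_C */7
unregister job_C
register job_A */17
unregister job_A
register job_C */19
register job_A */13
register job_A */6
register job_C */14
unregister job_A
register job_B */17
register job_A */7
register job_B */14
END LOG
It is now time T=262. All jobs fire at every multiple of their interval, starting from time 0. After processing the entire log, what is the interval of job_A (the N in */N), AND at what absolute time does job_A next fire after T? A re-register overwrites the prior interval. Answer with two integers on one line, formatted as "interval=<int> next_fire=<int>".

Op 1: register job_B */3 -> active={job_B:*/3}
Op 2: register job_C */7 -> active={job_B:*/3, job_C:*/7}
Op 3: unregister job_C -> active={job_B:*/3}
Op 4: register job_A */17 -> active={job_A:*/17, job_B:*/3}
Op 5: unregister job_A -> active={job_B:*/3}
Op 6: register job_C */19 -> active={job_B:*/3, job_C:*/19}
Op 7: register job_A */13 -> active={job_A:*/13, job_B:*/3, job_C:*/19}
Op 8: register job_A */6 -> active={job_A:*/6, job_B:*/3, job_C:*/19}
Op 9: register job_C */14 -> active={job_A:*/6, job_B:*/3, job_C:*/14}
Op 10: unregister job_A -> active={job_B:*/3, job_C:*/14}
Op 11: register job_B */17 -> active={job_B:*/17, job_C:*/14}
Op 12: register job_A */7 -> active={job_A:*/7, job_B:*/17, job_C:*/14}
Op 13: register job_B */14 -> active={job_A:*/7, job_B:*/14, job_C:*/14}
Final interval of job_A = 7
Next fire of job_A after T=262: (262//7+1)*7 = 266

Answer: interval=7 next_fire=266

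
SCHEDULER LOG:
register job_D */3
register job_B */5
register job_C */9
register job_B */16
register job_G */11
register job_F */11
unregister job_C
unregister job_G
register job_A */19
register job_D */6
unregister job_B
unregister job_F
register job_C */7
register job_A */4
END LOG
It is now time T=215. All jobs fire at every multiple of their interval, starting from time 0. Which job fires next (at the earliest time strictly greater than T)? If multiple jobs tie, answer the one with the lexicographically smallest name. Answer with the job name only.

Op 1: register job_D */3 -> active={job_D:*/3}
Op 2: register job_B */5 -> active={job_B:*/5, job_D:*/3}
Op 3: register job_C */9 -> active={job_B:*/5, job_C:*/9, job_D:*/3}
Op 4: register job_B */16 -> active={job_B:*/16, job_C:*/9, job_D:*/3}
Op 5: register job_G */11 -> active={job_B:*/16, job_C:*/9, job_D:*/3, job_G:*/11}
Op 6: register job_F */11 -> active={job_B:*/16, job_C:*/9, job_D:*/3, job_F:*/11, job_G:*/11}
Op 7: unregister job_C -> active={job_B:*/16, job_D:*/3, job_F:*/11, job_G:*/11}
Op 8: unregister job_G -> active={job_B:*/16, job_D:*/3, job_F:*/11}
Op 9: register job_A */19 -> active={job_A:*/19, job_B:*/16, job_D:*/3, job_F:*/11}
Op 10: register job_D */6 -> active={job_A:*/19, job_B:*/16, job_D:*/6, job_F:*/11}
Op 11: unregister job_B -> active={job_A:*/19, job_D:*/6, job_F:*/11}
Op 12: unregister job_F -> active={job_A:*/19, job_D:*/6}
Op 13: register job_C */7 -> active={job_A:*/19, job_C:*/7, job_D:*/6}
Op 14: register job_A */4 -> active={job_A:*/4, job_C:*/7, job_D:*/6}
  job_A: interval 4, next fire after T=215 is 216
  job_C: interval 7, next fire after T=215 is 217
  job_D: interval 6, next fire after T=215 is 216
Earliest = 216, winner (lex tiebreak) = job_A

Answer: job_A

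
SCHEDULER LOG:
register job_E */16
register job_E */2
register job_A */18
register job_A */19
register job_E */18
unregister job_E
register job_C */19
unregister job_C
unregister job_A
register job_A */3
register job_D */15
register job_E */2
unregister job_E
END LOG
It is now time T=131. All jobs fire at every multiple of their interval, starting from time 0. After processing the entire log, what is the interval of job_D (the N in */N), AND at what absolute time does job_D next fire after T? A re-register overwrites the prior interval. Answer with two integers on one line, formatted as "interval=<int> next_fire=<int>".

Op 1: register job_E */16 -> active={job_E:*/16}
Op 2: register job_E */2 -> active={job_E:*/2}
Op 3: register job_A */18 -> active={job_A:*/18, job_E:*/2}
Op 4: register job_A */19 -> active={job_A:*/19, job_E:*/2}
Op 5: register job_E */18 -> active={job_A:*/19, job_E:*/18}
Op 6: unregister job_E -> active={job_A:*/19}
Op 7: register job_C */19 -> active={job_A:*/19, job_C:*/19}
Op 8: unregister job_C -> active={job_A:*/19}
Op 9: unregister job_A -> active={}
Op 10: register job_A */3 -> active={job_A:*/3}
Op 11: register job_D */15 -> active={job_A:*/3, job_D:*/15}
Op 12: register job_E */2 -> active={job_A:*/3, job_D:*/15, job_E:*/2}
Op 13: unregister job_E -> active={job_A:*/3, job_D:*/15}
Final interval of job_D = 15
Next fire of job_D after T=131: (131//15+1)*15 = 135

Answer: interval=15 next_fire=135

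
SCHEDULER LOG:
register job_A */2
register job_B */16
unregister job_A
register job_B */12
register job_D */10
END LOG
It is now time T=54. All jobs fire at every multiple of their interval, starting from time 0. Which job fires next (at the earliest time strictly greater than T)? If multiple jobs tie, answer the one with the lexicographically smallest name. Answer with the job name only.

Answer: job_B

Derivation:
Op 1: register job_A */2 -> active={job_A:*/2}
Op 2: register job_B */16 -> active={job_A:*/2, job_B:*/16}
Op 3: unregister job_A -> active={job_B:*/16}
Op 4: register job_B */12 -> active={job_B:*/12}
Op 5: register job_D */10 -> active={job_B:*/12, job_D:*/10}
  job_B: interval 12, next fire after T=54 is 60
  job_D: interval 10, next fire after T=54 is 60
Earliest = 60, winner (lex tiebreak) = job_B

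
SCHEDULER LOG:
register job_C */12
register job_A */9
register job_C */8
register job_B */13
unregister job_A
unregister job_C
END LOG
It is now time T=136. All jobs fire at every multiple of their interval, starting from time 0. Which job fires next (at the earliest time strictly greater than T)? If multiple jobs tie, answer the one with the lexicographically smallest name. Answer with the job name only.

Op 1: register job_C */12 -> active={job_C:*/12}
Op 2: register job_A */9 -> active={job_A:*/9, job_C:*/12}
Op 3: register job_C */8 -> active={job_A:*/9, job_C:*/8}
Op 4: register job_B */13 -> active={job_A:*/9, job_B:*/13, job_C:*/8}
Op 5: unregister job_A -> active={job_B:*/13, job_C:*/8}
Op 6: unregister job_C -> active={job_B:*/13}
  job_B: interval 13, next fire after T=136 is 143
Earliest = 143, winner (lex tiebreak) = job_B

Answer: job_B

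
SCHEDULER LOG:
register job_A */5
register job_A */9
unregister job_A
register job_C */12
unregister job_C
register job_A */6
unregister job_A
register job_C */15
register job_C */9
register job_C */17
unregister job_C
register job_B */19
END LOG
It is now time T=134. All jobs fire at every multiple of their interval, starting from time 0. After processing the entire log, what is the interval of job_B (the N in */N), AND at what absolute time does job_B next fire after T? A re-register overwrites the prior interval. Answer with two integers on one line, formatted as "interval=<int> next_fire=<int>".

Op 1: register job_A */5 -> active={job_A:*/5}
Op 2: register job_A */9 -> active={job_A:*/9}
Op 3: unregister job_A -> active={}
Op 4: register job_C */12 -> active={job_C:*/12}
Op 5: unregister job_C -> active={}
Op 6: register job_A */6 -> active={job_A:*/6}
Op 7: unregister job_A -> active={}
Op 8: register job_C */15 -> active={job_C:*/15}
Op 9: register job_C */9 -> active={job_C:*/9}
Op 10: register job_C */17 -> active={job_C:*/17}
Op 11: unregister job_C -> active={}
Op 12: register job_B */19 -> active={job_B:*/19}
Final interval of job_B = 19
Next fire of job_B after T=134: (134//19+1)*19 = 152

Answer: interval=19 next_fire=152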